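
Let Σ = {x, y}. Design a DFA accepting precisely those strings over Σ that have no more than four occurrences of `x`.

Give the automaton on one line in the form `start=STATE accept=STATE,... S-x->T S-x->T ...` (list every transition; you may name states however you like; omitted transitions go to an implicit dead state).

start=s0 accept=s0,s1,s2,s3,s4 s0-x->s1 s0-y->s0 s1-x->s2 s1-y->s1 s2-x->s3 s2-y->s2 s3-x->s4 s3-y->s3 s4-x->s5 s4-y->s4 s5-x->s5 s5-y->s5

Only the number of `x`s matters, and only up to 5. Make a chain s0 → s1 → s2 → s3 → s4 → s5 advanced by each `x` (with s5 absorbing); every other symbol self-loops. The accepting set is {s0, s1, s2, s3, s4}.
With 6 states:
        x   y  
>* s0   s1  s0 
 * s1   s2  s1 
 * s2   s3  s2 
 * s3   s4  s3 
 * s4   s5  s4 
   s5   s5  s5 
(> = start, * = accepting)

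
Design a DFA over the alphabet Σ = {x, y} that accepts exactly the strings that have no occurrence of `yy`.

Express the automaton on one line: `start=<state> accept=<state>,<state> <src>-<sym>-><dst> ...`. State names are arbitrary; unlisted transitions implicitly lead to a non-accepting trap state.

This is the complement of 'contains `yy`'. Use the same substring-matching states — S0 through S2 holding how much of `yy` has just been matched — but flip the accepting set: everything except the trap S2 accepts.
        x   y  
>* S0   S0  S1 
 * S1   S0  S2 
   S2   S2  S2 
(> = start, * = accepting)

start=S0 accept=S0,S1 S0-x->S0 S0-y->S1 S1-x->S0 S1-y->S2 S2-x->S2 S2-y->S2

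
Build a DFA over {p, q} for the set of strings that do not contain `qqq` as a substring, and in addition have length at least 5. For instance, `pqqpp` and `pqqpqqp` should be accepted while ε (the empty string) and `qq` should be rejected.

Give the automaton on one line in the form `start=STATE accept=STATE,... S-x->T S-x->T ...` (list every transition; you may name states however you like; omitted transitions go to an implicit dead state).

start=s0 accept=s13,s14,s15 s0-p->s1 s0-q->s2 s1-p->s3 s1-q->s4 s2-p->s3 s2-q->s5 s3-p->s6 s3-q->s7 s4-p->s6 s4-q->s8 s5-p->s6 s5-q->s9 s6-p->s10 s6-q->s11 s7-p->s10 s7-q->s12 s8-p->s10 s8-q->s9 s9-p->s9 s9-q->s9 s10-p->s13 s10-q->s14 s11-p->s13 s11-q->s15 s12-p->s13 s12-q->s9 s13-p->s13 s13-q->s14 s14-p->s13 s14-q->s15 s15-p->s13 s15-q->s9

Run two small machines in parallel and take their product. One (4 states) tracks partial matches of the forbidden pattern `qqq`; the other (7 states) tracks the input length, saturating at 6. Each combined state is a pair, one component from each; accept when both components accept. Minimizing collapses redundant product states.
          p    q  
>  s0     s1   s2 
   s1     s3   s4 
   s2     s3   s5 
   s3     s6   s7 
   s4     s6   s8 
   s5     s6   s9 
   s6    s10  s11 
   s7    s10  s12 
   s8    s10   s9 
   s9     s9   s9 
   s10   s13  s14 
   s11   s13  s15 
   s12   s13   s9 
 * s13   s13  s14 
 * s14   s13  s15 
 * s15   s13   s9 
(> = start, * = accepting)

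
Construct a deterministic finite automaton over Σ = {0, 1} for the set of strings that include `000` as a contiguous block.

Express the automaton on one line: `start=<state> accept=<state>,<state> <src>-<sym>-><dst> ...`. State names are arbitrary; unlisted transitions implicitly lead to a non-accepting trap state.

Track how much of `000` has been matched so far: state A is no progress, D is the absorbing accept state reached once `000` has occurred. Intermediate states record partial matches; on a mismatch, fall back to the longest reusable overlap.
A 4-state machine:
       0  1 
>  A   B  A 
   B   C  A 
   C   D  A 
 * D   D  D 
(> = start, * = accepting)

start=A accept=D A-0->B A-1->A B-0->C B-1->A C-0->D C-1->A D-0->D D-1->D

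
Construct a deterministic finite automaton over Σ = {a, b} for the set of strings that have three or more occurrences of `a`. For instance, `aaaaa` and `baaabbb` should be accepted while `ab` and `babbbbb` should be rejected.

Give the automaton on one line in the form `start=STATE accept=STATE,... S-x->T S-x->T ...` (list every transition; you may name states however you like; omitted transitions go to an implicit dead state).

start=s0 accept=s3,s4 s0-a->s1 s0-b->s0 s1-a->s2 s1-b->s1 s2-a->s3 s2-b->s2 s3-a->s4 s3-b->s3 s4-a->s4 s4-b->s4

Only the number of `a`s matters, and only up to 4. Make a chain s0 → s1 → s2 → s3 → s4 advanced by each `a` (with s4 absorbing); every other symbol self-loops. The accepting set is {s3, s4}.
A 5-state machine:
        a   b  
>  s0   s1  s0 
   s1   s2  s1 
   s2   s3  s2 
 * s3   s4  s3 
 * s4   s4  s4 
(> = start, * = accepting)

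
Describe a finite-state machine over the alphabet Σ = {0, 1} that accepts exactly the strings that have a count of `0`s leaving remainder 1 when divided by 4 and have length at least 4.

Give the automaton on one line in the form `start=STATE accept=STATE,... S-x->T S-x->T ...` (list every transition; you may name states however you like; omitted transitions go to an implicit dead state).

Handle the two conditions separately and then intersect. The first has 4 states tracking the count of `0`s modulo 4; the second has 6 states tracking the input length, saturating at 5. A product state is a pair (one from each), accepting exactly when both do. Minimizing collapses redundant product states.
        0   1  
>  q0   q1  q2 
   q1   q3  q4 
   q2   q4  q5 
   q3   q6  q3 
   q4   q3  q7 
   q5   q7  q8 
   q6   q8  q6 
   q7   q3  q9 
   q8   q9  q8 
 * q9   q3  q9 
(> = start, * = accepting)

start=q0 accept=q9 q0-0->q1 q0-1->q2 q1-0->q3 q1-1->q4 q2-0->q4 q2-1->q5 q3-0->q6 q3-1->q3 q4-0->q3 q4-1->q7 q5-0->q7 q5-1->q8 q6-0->q8 q6-1->q6 q7-0->q3 q7-1->q9 q8-0->q9 q8-1->q8 q9-0->q3 q9-1->q9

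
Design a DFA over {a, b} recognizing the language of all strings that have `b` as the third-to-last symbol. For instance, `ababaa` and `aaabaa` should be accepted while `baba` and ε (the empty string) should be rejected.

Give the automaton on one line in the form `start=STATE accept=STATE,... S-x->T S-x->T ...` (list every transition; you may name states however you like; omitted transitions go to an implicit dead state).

Because acceptance depends on a position counted from the end, the machine has to buffer the most recent 3 symbols. Make each state the string of the last up-to-3 symbols read; on input `x` shift the window left and append `x`. Accept when the buffered window has length 3 and begins with `b`.
          a    b  
>  q0     q1   q2 
   q1     q3   q4 
   q2     q5   q6 
   q3     q7   q8 
   q4     q9  q10 
   q5    q11  q12 
   q6    q13  q14 
   q7     q7   q8 
   q8     q9  q10 
   q9    q11  q12 
   q10   q13  q14 
 * q11    q7   q8 
 * q12    q9  q10 
 * q13   q11  q12 
 * q14   q13  q14 
(> = start, * = accepting)

start=q0 accept=q11,q12,q13,q14 q0-a->q1 q0-b->q2 q1-a->q3 q1-b->q4 q2-a->q5 q2-b->q6 q3-a->q7 q3-b->q8 q4-a->q9 q4-b->q10 q5-a->q11 q5-b->q12 q6-a->q13 q6-b->q14 q7-a->q7 q7-b->q8 q8-a->q9 q8-b->q10 q9-a->q11 q9-b->q12 q10-a->q13 q10-b->q14 q11-a->q7 q11-b->q8 q12-a->q9 q12-b->q10 q13-a->q11 q13-b->q12 q14-a->q13 q14-b->q14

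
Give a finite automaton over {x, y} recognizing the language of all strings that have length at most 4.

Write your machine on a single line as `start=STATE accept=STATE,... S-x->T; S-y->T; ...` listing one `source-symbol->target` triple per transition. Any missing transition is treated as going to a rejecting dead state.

Count input length up to 5: every symbol moves from q0 toward q5, which means 'more than 4' and absorbs. Accept from {q0, q1, q2, q3, q4}.
With 6 states:
        x   y  
>* q0   q1  q1 
 * q1   q2  q2 
 * q2   q3  q3 
 * q3   q4  q4 
 * q4   q5  q5 
   q5   q5  q5 
(> = start, * = accepting)

start=q0; accept=q0,q1,q2,q3,q4; q0-x->q1; q0-y->q1; q1-x->q2; q1-y->q2; q2-x->q3; q2-y->q3; q3-x->q4; q3-y->q4; q4-x->q5; q4-y->q5; q5-x->q5; q5-y->q5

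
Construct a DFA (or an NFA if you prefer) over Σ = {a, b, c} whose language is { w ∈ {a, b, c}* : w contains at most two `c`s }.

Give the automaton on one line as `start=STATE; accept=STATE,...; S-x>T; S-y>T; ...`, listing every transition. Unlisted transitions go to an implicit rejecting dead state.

start=q0; accept=q0,q1,q2; q0-a>q0; q0-b>q0; q0-c>q1; q1-a>q1; q1-b>q1; q1-c>q2; q2-a>q2; q2-b>q2; q2-c>q3; q3-a>q3; q3-b>q3; q3-c>q3

Count `c`s, saturating at 3: states q0 through q2 mean 0 through 2 `c`s seen; q3 means more than 2. Each `c` increments (capped at q3); other symbols loop. Accept from {q0, q1, q2}.
With 4 states:
        a   b   c  
>* q0   q0  q0  q1 
 * q1   q1  q1  q2 
 * q2   q2  q2  q3 
   q3   q3  q3  q3 
(> = start, * = accepting)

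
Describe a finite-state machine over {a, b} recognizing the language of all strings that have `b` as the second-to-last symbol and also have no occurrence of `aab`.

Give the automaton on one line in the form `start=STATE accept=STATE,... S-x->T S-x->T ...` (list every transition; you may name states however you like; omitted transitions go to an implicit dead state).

start=S0 accept=S4,S5 S0-a->S1 S0-b->S2 S1-a->S3 S1-b->S2 S2-a->S4 S2-b->S5 S3-a->S3 S3-b->S3 S4-a->S3 S4-b->S2 S5-a->S4 S5-b->S5

Handle the two conditions separately and then intersect. One (7 states) tracks the last 2 symbols read; the other (4 states) tracks partial matches of the forbidden pattern `aab`. Each combined state is a pair, one component from each; accept when both components accept. Minimizing collapses redundant product states.
A 6-state machine:
        a   b  
>  S0   S1  S2 
   S1   S3  S2 
   S2   S4  S5 
   S3   S3  S3 
 * S4   S3  S2 
 * S5   S4  S5 
(> = start, * = accepting)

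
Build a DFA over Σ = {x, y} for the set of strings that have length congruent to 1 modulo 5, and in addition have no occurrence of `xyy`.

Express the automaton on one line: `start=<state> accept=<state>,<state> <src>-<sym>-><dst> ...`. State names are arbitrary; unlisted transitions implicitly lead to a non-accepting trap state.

Run two small machines in parallel and take their product. The first has 5 states tracking the input length modulo 5; the second has 4 states tracking partial matches of the forbidden pattern `xyy`. A product state is a pair (one from each), accepting exactly when both do. Equivalent product states are then merged.
16 states suffice.
          x    y  
>  q0     q1   q2 
 * q1     q3   q4 
 * q2     q3   q5 
   q3     q6   q7 
   q4     q6   q8 
   q5     q6   q9 
   q6    q10  q11 
   q7    q10   q8 
   q8     q8   q8 
   q9    q10  q12 
   q10   q13  q14 
   q11   q13   q8 
   q12   q13   q0 
   q13    q1  q15 
   q14    q1   q8 
 * q15    q3   q8 
(> = start, * = accepting)

start=q0 accept=q1,q2,q15 q0-x->q1 q0-y->q2 q1-x->q3 q1-y->q4 q2-x->q3 q2-y->q5 q3-x->q6 q3-y->q7 q4-x->q6 q4-y->q8 q5-x->q6 q5-y->q9 q6-x->q10 q6-y->q11 q7-x->q10 q7-y->q8 q8-x->q8 q8-y->q8 q9-x->q10 q9-y->q12 q10-x->q13 q10-y->q14 q11-x->q13 q11-y->q8 q12-x->q13 q12-y->q0 q13-x->q1 q13-y->q15 q14-x->q1 q14-y->q8 q15-x->q3 q15-y->q8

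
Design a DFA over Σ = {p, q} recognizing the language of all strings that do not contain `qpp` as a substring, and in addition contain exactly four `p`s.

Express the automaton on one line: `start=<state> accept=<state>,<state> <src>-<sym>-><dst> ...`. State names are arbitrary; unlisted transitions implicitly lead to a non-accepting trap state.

Run two small machines in parallel and take their product. The first has 4 states tracking partial matches of the forbidden pattern `qpp`; the second has 6 states tracking the count of `p`s, saturating at 5. A product state is a pair (one from each), accepting exactly when both do. After merging equivalent states the machine shrinks.
A 12-state machine:
       p  q 
>  A   B  C 
   B   D  E 
   C   F  C 
   D   G  H 
   E   I  E 
   F   J  E 
   G   K  G 
   H   L  H 
   I   J  H 
   J   J  J 
 * K   J  K 
   L   J  G 
(> = start, * = accepting)

start=A accept=K A-p->B A-q->C B-p->D B-q->E C-p->F C-q->C D-p->G D-q->H E-p->I E-q->E F-p->J F-q->E G-p->K G-q->G H-p->L H-q->H I-p->J I-q->H J-p->J J-q->J K-p->J K-q->K L-p->J L-q->G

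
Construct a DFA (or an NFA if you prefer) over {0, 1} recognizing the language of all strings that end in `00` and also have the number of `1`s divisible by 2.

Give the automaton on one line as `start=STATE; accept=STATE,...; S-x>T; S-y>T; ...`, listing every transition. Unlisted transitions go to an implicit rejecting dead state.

Build one automaton per condition and run them in lockstep. One (3 states) tracks how much of the suffix `00` has currently been matched; the other (2 states) tracks the count of `1`s modulo 2. Each combined state is a pair, one component from each; accept when both components accept.
A 6-state machine:
        0   1  
>  s0   s1  s2 
   s1   s3  s2 
   s2   s4  s0 
 * s3   s3  s2 
   s4   s5  s0 
   s5   s5  s0 
(> = start, * = accepting)

start=s0; accept=s3; s0-0>s1; s0-1>s2; s1-0>s3; s1-1>s2; s2-0>s4; s2-1>s0; s3-0>s3; s3-1>s2; s4-0>s5; s4-1>s0; s5-0>s5; s5-1>s0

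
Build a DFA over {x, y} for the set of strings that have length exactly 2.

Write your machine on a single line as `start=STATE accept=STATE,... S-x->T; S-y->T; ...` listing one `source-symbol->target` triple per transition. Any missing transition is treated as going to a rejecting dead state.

start=q0; accept=q2; q0-x->q1; q0-y->q1; q1-x->q2; q1-y->q2; q2-x->q3; q2-y->q3; q3-x->q3; q3-y->q3

We only need to distinguish lengths 0, 1, …, 2, and '>2'. Chain q0 → q1 → q2 → q3 on every symbol, with q3 looping. Accepting states: {q2}.
4 states suffice.
        x   y  
>  q0   q1  q1 
   q1   q2  q2 
 * q2   q3  q3 
   q3   q3  q3 
(> = start, * = accepting)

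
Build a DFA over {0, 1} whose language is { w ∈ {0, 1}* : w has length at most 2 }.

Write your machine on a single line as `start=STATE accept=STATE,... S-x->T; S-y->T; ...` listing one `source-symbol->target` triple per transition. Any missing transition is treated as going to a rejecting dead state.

We only need to distinguish lengths 0, 1, …, 2, and '>2'. Chain q0 → q1 → q2 → q3 on every symbol, with q3 looping. Accepting states: {q0, q1, q2}.
A 4-state machine:
        0   1  
>* q0   q1  q1 
 * q1   q2  q2 
 * q2   q3  q3 
   q3   q3  q3 
(> = start, * = accepting)

start=q0; accept=q0,q1,q2; q0-0->q1; q0-1->q1; q1-0->q2; q1-1->q2; q2-0->q3; q2-1->q3; q3-0->q3; q3-1->q3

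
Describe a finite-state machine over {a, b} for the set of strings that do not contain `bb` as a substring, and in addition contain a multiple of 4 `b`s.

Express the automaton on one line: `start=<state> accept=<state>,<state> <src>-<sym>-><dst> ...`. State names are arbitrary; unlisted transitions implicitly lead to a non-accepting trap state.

Build one automaton per condition and run them in lockstep. The first has 3 states tracking partial matches of the forbidden pattern `bb`; the second has 4 states tracking the count of `b`s modulo 4. A product state is a pair (one from each), accepting exactly when both do. Equivalent product states are then merged.
A 9-state machine:
        a   b  
>* q0   q0  q1 
   q1   q2  q3 
   q2   q2  q4 
   q3   q3  q3 
   q4   q5  q3 
   q5   q5  q6 
   q6   q7  q3 
   q7   q7  q8 
 * q8   q0  q3 
(> = start, * = accepting)

start=q0 accept=q0,q8 q0-a->q0 q0-b->q1 q1-a->q2 q1-b->q3 q2-a->q2 q2-b->q4 q3-a->q3 q3-b->q3 q4-a->q5 q4-b->q3 q5-a->q5 q5-b->q6 q6-a->q7 q6-b->q3 q7-a->q7 q7-b->q8 q8-a->q0 q8-b->q3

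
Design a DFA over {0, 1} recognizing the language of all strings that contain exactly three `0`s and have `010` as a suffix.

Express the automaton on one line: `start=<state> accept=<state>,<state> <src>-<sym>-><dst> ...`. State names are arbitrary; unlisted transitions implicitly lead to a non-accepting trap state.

start=q0 accept=q5 q0-0->q1 q0-1->q0 q1-0->q2 q1-1->q1 q2-0->q3 q2-1->q4 q3-0->q3 q3-1->q3 q4-0->q5 q4-1->q3 q5-0->q3 q5-1->q3

Run two small machines in parallel and take their product. One (5 states) tracks the count of `0`s, saturating at 4; the other (4 states) tracks how much of the suffix `010` has currently been matched. Each combined state is a pair, one component from each; accept when both components accept. Minimizing collapses redundant product states.
With 6 states:
        0   1  
>  q0   q1  q0 
   q1   q2  q1 
   q2   q3  q4 
   q3   q3  q3 
   q4   q5  q3 
 * q5   q3  q3 
(> = start, * = accepting)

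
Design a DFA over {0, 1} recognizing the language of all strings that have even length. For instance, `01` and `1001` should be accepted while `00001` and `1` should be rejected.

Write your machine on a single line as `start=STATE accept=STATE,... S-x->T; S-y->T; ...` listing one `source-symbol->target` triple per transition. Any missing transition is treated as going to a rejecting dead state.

Count input length modulo 2: every symbol advances one step around the cycle q0 → q1 → q0. Accept at q0.
With 2 states:
        0   1  
>* q0   q1  q1 
   q1   q0  q0 
(> = start, * = accepting)

start=q0; accept=q0; q0-0->q1; q0-1->q1; q1-0->q0; q1-1->q0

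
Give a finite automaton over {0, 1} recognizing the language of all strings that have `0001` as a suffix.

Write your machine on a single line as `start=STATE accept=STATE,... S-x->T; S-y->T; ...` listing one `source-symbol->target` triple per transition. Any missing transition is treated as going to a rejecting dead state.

start=q0; accept=q4; q0-0->q1; q0-1->q0; q1-0->q2; q1-1->q0; q2-0->q3; q2-1->q0; q3-0->q3; q3-1->q4; q4-0->q1; q4-1->q0

Let each state record the length of the longest suffix of the input read so far that is also a prefix of `0001`. q1 means the last symbol is `0`; q2 means the last 2 symbols are `00`; q3 means the last 3 symbols are `000`; q4 means the last 4 symbols are `0001`. Accept only at q4, where the string currently ends in `0001`.
5 states suffice.
        0   1  
>  q0   q1  q0 
   q1   q2  q0 
   q2   q3  q0 
   q3   q3  q4 
 * q4   q1  q0 
(> = start, * = accepting)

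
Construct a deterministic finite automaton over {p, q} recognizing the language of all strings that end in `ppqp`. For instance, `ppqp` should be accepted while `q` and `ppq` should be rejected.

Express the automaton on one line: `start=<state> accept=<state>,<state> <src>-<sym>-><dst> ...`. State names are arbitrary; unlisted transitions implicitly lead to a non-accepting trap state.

Remember how much of `ppqp` the current input suffix matches. State S0 means no match yet; S1 means the last symbol is `p`; S2 means the last 2 symbols are `pp`; S3 means the last 3 symbols are `ppq`; S4 means the last 4 symbols are `ppqp`. Only S4 accepts. On a mismatch, fall back to the longest proper suffix that is still a prefix of `ppqp`.
5 states suffice.
        p   q  
>  S0   S1  S0 
   S1   S2  S0 
   S2   S2  S3 
   S3   S4  S0 
 * S4   S2  S0 
(> = start, * = accepting)

start=S0 accept=S4 S0-p->S1 S0-q->S0 S1-p->S2 S1-q->S0 S2-p->S2 S2-q->S3 S3-p->S4 S3-q->S0 S4-p->S2 S4-q->S0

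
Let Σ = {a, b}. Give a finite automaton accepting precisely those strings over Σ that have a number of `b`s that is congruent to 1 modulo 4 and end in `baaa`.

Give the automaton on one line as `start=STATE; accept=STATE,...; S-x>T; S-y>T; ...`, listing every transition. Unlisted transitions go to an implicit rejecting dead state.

start=s0; accept=s6; s0-a>s0; s0-b>s1; s1-a>s2; s1-b>s3; s2-a>s4; s2-b>s3; s3-a>s3; s3-b>s5; s4-a>s6; s4-b>s3; s5-a>s5; s5-b>s0; s6-a>s7; s6-b>s3; s7-a>s7; s7-b>s3

Build one automaton per condition and run them in lockstep. The first has 4 states tracking the count of `b`s modulo 4; the second has 5 states tracking how much of the suffix `baaa` has currently been matched. A product state is a pair (one from each), accepting exactly when both do. Minimizing collapses redundant product states.
An 8-state machine:
        a   b  
>  s0   s0  s1 
   s1   s2  s3 
   s2   s4  s3 
   s3   s3  s5 
   s4   s6  s3 
   s5   s5  s0 
 * s6   s7  s3 
   s7   s7  s3 
(> = start, * = accepting)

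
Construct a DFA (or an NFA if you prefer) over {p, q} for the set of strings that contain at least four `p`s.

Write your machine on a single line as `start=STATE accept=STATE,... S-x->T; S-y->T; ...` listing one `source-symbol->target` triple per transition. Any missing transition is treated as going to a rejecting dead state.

start=A; accept=E,F; A-p->B; A-q->A; B-p->C; B-q->B; C-p->D; C-q->C; D-p->E; D-q->D; E-p->F; E-q->E; F-p->F; F-q->F

Only the number of `p`s matters, and only up to 5. Make a chain A → B → C → D → E → F advanced by each `p` (with F absorbing); every other symbol self-loops. The accepting set is {E, F}.
6 states suffice.
       p  q 
>  A   B  A 
   B   C  B 
   C   D  C 
   D   E  D 
 * E   F  E 
 * F   F  F 
(> = start, * = accepting)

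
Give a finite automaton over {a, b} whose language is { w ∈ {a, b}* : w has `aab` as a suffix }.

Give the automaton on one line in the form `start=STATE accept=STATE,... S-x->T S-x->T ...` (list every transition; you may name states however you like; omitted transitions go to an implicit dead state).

Remember how much of `aab` the current input suffix matches. State s0 means no match yet; s1 means the last symbol is `a`; s2 means the last 2 symbols are `aa`; s3 means the last 3 symbols are `aab`. Only s3 accepts. On a mismatch, fall back to the longest proper suffix that is still a prefix of `aab`.
A 4-state machine:
        a   b  
>  s0   s1  s0 
   s1   s2  s0 
   s2   s2  s3 
 * s3   s1  s0 
(> = start, * = accepting)

start=s0 accept=s3 s0-a->s1 s0-b->s0 s1-a->s2 s1-b->s0 s2-a->s2 s2-b->s3 s3-a->s1 s3-b->s0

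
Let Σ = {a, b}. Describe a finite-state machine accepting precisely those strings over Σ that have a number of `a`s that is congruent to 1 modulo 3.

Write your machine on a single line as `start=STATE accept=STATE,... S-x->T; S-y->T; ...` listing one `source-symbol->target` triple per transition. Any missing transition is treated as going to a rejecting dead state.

start=q0; accept=q1; q0-a->q1; q0-b->q0; q1-a->q2; q1-b->q1; q2-a->q0; q2-b->q2

The only thing that matters is how many `a`s have appeared, reduced mod 3. Use one state per residue: q0 for 0, …, q2 for 2. Reading `a` moves to the next residue; anything else stays put. q1 is accepting.
3 states suffice.
        a   b  
>  q0   q1  q0 
 * q1   q2  q1 
   q2   q0  q2 
(> = start, * = accepting)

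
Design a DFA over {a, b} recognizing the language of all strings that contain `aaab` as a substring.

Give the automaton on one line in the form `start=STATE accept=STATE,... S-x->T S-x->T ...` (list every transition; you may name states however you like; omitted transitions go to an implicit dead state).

start=q0 accept=q4 q0-a->q1 q0-b->q0 q1-a->q2 q1-b->q0 q2-a->q3 q2-b->q0 q3-a->q3 q3-b->q4 q4-a->q4 q4-b->q4

Track how much of `aaab` has been matched so far: state q0 is no progress, q4 is the absorbing accept state reached once `aaab` has occurred. Intermediate states record partial matches; on a mismatch, fall back to the longest reusable overlap.
With 5 states:
        a   b  
>  q0   q1  q0 
   q1   q2  q0 
   q2   q3  q0 
   q3   q3  q4 
 * q4   q4  q4 
(> = start, * = accepting)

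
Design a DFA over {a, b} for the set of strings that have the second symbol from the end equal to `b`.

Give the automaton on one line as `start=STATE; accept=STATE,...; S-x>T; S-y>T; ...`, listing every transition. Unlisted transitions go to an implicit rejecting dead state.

start=S0; accept=S5,S6; S0-a>S1; S0-b>S2; S1-a>S3; S1-b>S4; S2-a>S5; S2-b>S6; S3-a>S3; S3-b>S4; S4-a>S5; S4-b>S6; S5-a>S3; S5-b>S4; S6-a>S5; S6-b>S6

A DFA must remember the last 2 symbols (since which symbol is second-to-last isn't known until the input ends). Use one state per possible window of the last ≤2 symbols; accept from those whose window starts with `b`.
7 states suffice.
        a   b  
>  S0   S1  S2 
   S1   S3  S4 
   S2   S5  S6 
   S3   S3  S4 
   S4   S5  S6 
 * S5   S3  S4 
 * S6   S5  S6 
(> = start, * = accepting)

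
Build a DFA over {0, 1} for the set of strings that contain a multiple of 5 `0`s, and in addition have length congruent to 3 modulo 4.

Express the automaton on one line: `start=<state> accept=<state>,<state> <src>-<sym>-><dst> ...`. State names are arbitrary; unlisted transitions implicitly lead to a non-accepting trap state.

start=s0 accept=s9 s0-0->s1 s0-1->s2 s1-0->s3 s1-1->s4 s2-0->s4 s2-1->s5 s3-0->s6 s3-1->s7 s4-0->s7 s4-1->s8 s5-0->s8 s5-1->s9 s6-0->s10 s6-1->s11 s7-0->s11 s7-1->s12 s8-0->s12 s8-1->s13 s9-0->s13 s9-1->s0 s10-0->s2 s10-1->s14 s11-0->s14 s11-1->s15 s12-0->s15 s12-1->s16 s13-0->s16 s13-1->s1 s14-0->s5 s14-1->s17 s15-0->s17 s15-1->s18 s16-0->s18 s16-1->s3 s17-0->s9 s17-1->s19 s18-0->s19 s18-1->s6 s19-0->s0 s19-1->s10

Run two small machines in parallel and take their product. The first has 5 states tracking the count of `0`s modulo 5; the second has 4 states tracking the input length modulo 4. A product state is a pair (one from each), accepting exactly when both do.
With 20 states:
          0    1  
>  s0     s1   s2 
   s1     s3   s4 
   s2     s4   s5 
   s3     s6   s7 
   s4     s7   s8 
   s5     s8   s9 
   s6    s10  s11 
   s7    s11  s12 
   s8    s12  s13 
 * s9    s13   s0 
   s10    s2  s14 
   s11   s14  s15 
   s12   s15  s16 
   s13   s16   s1 
   s14    s5  s17 
   s15   s17  s18 
   s16   s18   s3 
   s17    s9  s19 
   s18   s19   s6 
   s19    s0  s10 
(> = start, * = accepting)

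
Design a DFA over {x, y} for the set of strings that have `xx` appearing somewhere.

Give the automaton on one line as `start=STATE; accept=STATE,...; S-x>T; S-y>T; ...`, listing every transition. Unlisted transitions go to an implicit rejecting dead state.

States s0..s1 record the length of the longest prefix of `xx` that matches the current input suffix. Reaching s2 means `xx` has been seen, and we stay there forever. Accept from s2.
With 3 states:
        x   y  
>  s0   s1  s0 
   s1   s2  s0 
 * s2   s2  s2 
(> = start, * = accepting)

start=s0; accept=s2; s0-x>s1; s0-y>s0; s1-x>s2; s1-y>s0; s2-x>s2; s2-y>s2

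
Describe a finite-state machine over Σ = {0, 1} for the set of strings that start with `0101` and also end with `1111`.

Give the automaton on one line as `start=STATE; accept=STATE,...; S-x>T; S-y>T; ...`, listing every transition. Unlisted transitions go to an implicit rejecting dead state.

Run two small machines in parallel and take their product. The first has 6 states tracking whether the input so far still matches the prefix `0101`; the second has 5 states tracking how much of the suffix `1111` has currently been matched. A product state is a pair (one from each), accepting exactly when both do. Equivalent product states are then merged.
A 10-state machine:
        0   1  
>  S0   S1  S2 
   S1   S2  S3 
   S2   S2  S2 
   S3   S4  S2 
   S4   S2  S5 
   S5   S6  S7 
   S6   S6  S5 
   S7   S6  S8 
   S8   S6  S9 
 * S9   S6  S9 
(> = start, * = accepting)

start=S0; accept=S9; S0-0>S1; S0-1>S2; S1-0>S2; S1-1>S3; S2-0>S2; S2-1>S2; S3-0>S4; S3-1>S2; S4-0>S2; S4-1>S5; S5-0>S6; S5-1>S7; S6-0>S6; S6-1>S5; S7-0>S6; S7-1>S8; S8-0>S6; S8-1>S9; S9-0>S6; S9-1>S9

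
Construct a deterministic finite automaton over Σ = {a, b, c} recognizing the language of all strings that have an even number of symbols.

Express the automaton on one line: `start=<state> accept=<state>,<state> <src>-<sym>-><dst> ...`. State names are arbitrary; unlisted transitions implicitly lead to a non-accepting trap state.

Count input length modulo 2: every symbol advances one step around the cycle s0 → s1 → s0. Accept at s0.
        a   b   c  
>* s0   s1  s1  s1 
   s1   s0  s0  s0 
(> = start, * = accepting)

start=s0 accept=s0 s0-a->s1 s0-b->s1 s0-c->s1 s1-a->s0 s1-b->s0 s1-c->s0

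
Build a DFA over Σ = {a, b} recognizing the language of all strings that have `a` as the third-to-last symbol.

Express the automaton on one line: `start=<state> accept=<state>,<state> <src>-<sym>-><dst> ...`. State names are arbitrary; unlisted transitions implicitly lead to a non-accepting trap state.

start=s0 accept=s7,s8,s9,s10 s0-a->s1 s0-b->s2 s1-a->s3 s1-b->s4 s2-a->s5 s2-b->s6 s3-a->s7 s3-b->s8 s4-a->s9 s4-b->s10 s5-a->s11 s5-b->s12 s6-a->s13 s6-b->s14 s7-a->s7 s7-b->s8 s8-a->s9 s8-b->s10 s9-a->s11 s9-b->s12 s10-a->s13 s10-b->s14 s11-a->s7 s11-b->s8 s12-a->s9 s12-b->s10 s13-a->s11 s13-b->s12 s14-a->s13 s14-b->s14

A DFA must remember the last 3 symbols (since which symbol is third-to-last isn't known until the input ends). Use one state per possible window of the last ≤3 symbols; accept from those whose window starts with `a`.
With 15 states:
          a    b  
>  s0     s1   s2 
   s1     s3   s4 
   s2     s5   s6 
   s3     s7   s8 
   s4     s9  s10 
   s5    s11  s12 
   s6    s13  s14 
 * s7     s7   s8 
 * s8     s9  s10 
 * s9    s11  s12 
 * s10   s13  s14 
   s11    s7   s8 
   s12    s9  s10 
   s13   s11  s12 
   s14   s13  s14 
(> = start, * = accepting)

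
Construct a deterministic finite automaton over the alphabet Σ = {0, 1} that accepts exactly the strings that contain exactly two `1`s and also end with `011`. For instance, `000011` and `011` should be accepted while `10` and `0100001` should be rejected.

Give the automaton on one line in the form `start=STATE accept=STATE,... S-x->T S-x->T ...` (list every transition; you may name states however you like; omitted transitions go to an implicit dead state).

Handle the two conditions separately and then intersect. One (4 states) tracks the count of `1`s, saturating at 3; the other (4 states) tracks how much of the suffix `011` has currently been matched. Each combined state is a pair, one component from each; accept when both components accept.
A 13-state machine:
          0    1  
>  q0     q1   q2 
   q1     q1   q3 
   q2     q4   q5 
   q3     q4   q6 
   q4     q4   q7 
   q5     q8   q9 
 * q6     q8   q9 
   q7     q8  q10 
   q8     q8  q11 
   q9    q12   q9 
   q10   q12   q9 
   q11   q12  q10 
   q12   q12  q11 
(> = start, * = accepting)

start=q0 accept=q6 q0-0->q1 q0-1->q2 q1-0->q1 q1-1->q3 q2-0->q4 q2-1->q5 q3-0->q4 q3-1->q6 q4-0->q4 q4-1->q7 q5-0->q8 q5-1->q9 q6-0->q8 q6-1->q9 q7-0->q8 q7-1->q10 q8-0->q8 q8-1->q11 q9-0->q12 q9-1->q9 q10-0->q12 q10-1->q9 q11-0->q12 q11-1->q10 q12-0->q12 q12-1->q11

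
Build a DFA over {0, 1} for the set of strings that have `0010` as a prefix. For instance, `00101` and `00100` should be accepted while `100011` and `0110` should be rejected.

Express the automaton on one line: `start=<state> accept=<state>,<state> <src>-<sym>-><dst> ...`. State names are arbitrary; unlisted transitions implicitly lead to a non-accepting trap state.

start=s0 accept=s4 s0-0->s1 s0-1->s5 s1-0->s2 s1-1->s5 s2-0->s5 s2-1->s3 s3-0->s4 s3-1->s5 s4-0->s4 s4-1->s4 s5-0->s5 s5-1->s5

Walk along `0010` while the input agrees: from s0 take `0` to s1, and so on. Any deviation drops to the rejecting sink s5. Once s4 is reached the prefix is confirmed and every continuation is accepted.
        0   1  
>  s0   s1  s5 
   s1   s2  s5 
   s2   s5  s3 
   s3   s4  s5 
 * s4   s4  s4 
   s5   s5  s5 
(> = start, * = accepting)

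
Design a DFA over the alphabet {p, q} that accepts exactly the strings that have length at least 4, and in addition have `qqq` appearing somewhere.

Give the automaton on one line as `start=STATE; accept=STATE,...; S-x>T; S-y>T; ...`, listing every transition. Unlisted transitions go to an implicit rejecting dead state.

start=A; accept=H; A-p>B; A-q>C; B-p>B; B-q>D; C-p>B; C-q>E; D-p>B; D-q>F; E-p>B; E-q>G; F-p>B; F-q>H; G-p>H; G-q>H; H-p>H; H-q>H

Build one automaton per condition and run them in lockstep. The first has 6 states tracking the input length, saturating at 5; the second has 4 states tracking whether and how much of `qqq` has been seen. A product state is a pair (one from each), accepting exactly when both do. Minimizing collapses redundant product states.
An 8-state machine:
       p  q 
>  A   B  C 
   B   B  D 
   C   B  E 
   D   B  F 
   E   B  G 
   F   B  H 
   G   H  H 
 * H   H  H 
(> = start, * = accepting)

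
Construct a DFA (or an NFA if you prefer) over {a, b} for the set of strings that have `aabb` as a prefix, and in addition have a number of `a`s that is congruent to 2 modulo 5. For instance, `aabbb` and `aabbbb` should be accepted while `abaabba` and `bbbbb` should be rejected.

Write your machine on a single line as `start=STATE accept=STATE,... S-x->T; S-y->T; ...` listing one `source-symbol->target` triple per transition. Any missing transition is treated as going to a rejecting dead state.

start=q0; accept=q9; q0-a->q1; q0-b->q2; q1-a->q3; q1-b->q4; q2-a->q4; q2-b->q2; q3-a->q5; q3-b->q6; q4-a->q7; q4-b->q4; q5-a->q8; q5-b->q5; q6-a->q5; q6-b->q9; q7-a->q5; q7-b->q7; q8-a->q2; q8-b->q8; q9-a->q10; q9-b->q9; q10-a->q11; q10-b->q10; q11-a->q12; q11-b->q11; q12-a->q13; q12-b->q12; q13-a->q9; q13-b->q13

Handle the two conditions separately and then intersect. One (6 states) tracks whether the input so far still matches the prefix `aabb`; the other (5 states) tracks the count of `a`s modulo 5. Each combined state is a pair, one component from each; accept when both components accept.
With 14 states:
          a    b  
>  q0     q1   q2 
   q1     q3   q4 
   q2     q4   q2 
   q3     q5   q6 
   q4     q7   q4 
   q5     q8   q5 
   q6     q5   q9 
   q7     q5   q7 
   q8     q2   q8 
 * q9    q10   q9 
   q10   q11  q10 
   q11   q12  q11 
   q12   q13  q12 
   q13    q9  q13 
(> = start, * = accepting)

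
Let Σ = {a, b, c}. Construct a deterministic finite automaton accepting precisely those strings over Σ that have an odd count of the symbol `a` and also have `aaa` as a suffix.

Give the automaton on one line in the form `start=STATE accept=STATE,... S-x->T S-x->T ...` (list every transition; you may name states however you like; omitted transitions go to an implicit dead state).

start=q0 accept=q4 q0-a->q1 q0-b->q0 q0-c->q0 q1-a->q2 q1-b->q3 q1-c->q3 q2-a->q4 q2-b->q0 q2-c->q0 q3-a->q0 q3-b->q3 q3-c->q3 q4-a->q2 q4-b->q3 q4-c->q3

Run two small machines in parallel and take their product. The first has 2 states tracking the count of `a`s modulo 2; the second has 4 states tracking how much of the suffix `aaa` has currently been matched. A product state is a pair (one from each), accepting exactly when both do. Minimizing collapses redundant product states.
With 5 states:
        a   b   c  
>  q0   q1  q0  q0 
   q1   q2  q3  q3 
   q2   q4  q0  q0 
   q3   q0  q3  q3 
 * q4   q2  q3  q3 
(> = start, * = accepting)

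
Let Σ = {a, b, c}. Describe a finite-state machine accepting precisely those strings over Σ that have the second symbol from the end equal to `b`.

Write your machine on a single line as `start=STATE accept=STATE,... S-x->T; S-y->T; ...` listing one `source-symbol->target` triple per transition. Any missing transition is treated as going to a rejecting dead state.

start=S0; accept=S7,S8,S9; S0-a->S1; S0-b->S2; S0-c->S3; S1-a->S4; S1-b->S5; S1-c->S6; S2-a->S7; S2-b->S8; S2-c->S9; S3-a->S10; S3-b->S11; S3-c->S12; S4-a->S4; S4-b->S5; S4-c->S6; S5-a->S7; S5-b->S8; S5-c->S9; S6-a->S10; S6-b->S11; S6-c->S12; S7-a->S4; S7-b->S5; S7-c->S6; S8-a->S7; S8-b->S8; S8-c->S9; S9-a->S10; S9-b->S11; S9-c->S12; S10-a->S4; S10-b->S5; S10-c->S6; S11-a->S7; S11-b->S8; S11-c->S9; S12-a->S10; S12-b->S11; S12-c->S12

Because acceptance depends on a position counted from the end, the machine has to buffer the most recent 2 symbols. Make each state the string of the last up-to-2 symbols read; on input `x` shift the window left and append `x`. Accept when the buffered window has length 2 and begins with `b`.
A 13-state machine:
          a    b    c  
>  S0     S1   S2   S3 
   S1     S4   S5   S6 
   S2     S7   S8   S9 
   S3    S10  S11  S12 
   S4     S4   S5   S6 
   S5     S7   S8   S9 
   S6    S10  S11  S12 
 * S7     S4   S5   S6 
 * S8     S7   S8   S9 
 * S9    S10  S11  S12 
   S10    S4   S5   S6 
   S11    S7   S8   S9 
   S12   S10  S11  S12 
(> = start, * = accepting)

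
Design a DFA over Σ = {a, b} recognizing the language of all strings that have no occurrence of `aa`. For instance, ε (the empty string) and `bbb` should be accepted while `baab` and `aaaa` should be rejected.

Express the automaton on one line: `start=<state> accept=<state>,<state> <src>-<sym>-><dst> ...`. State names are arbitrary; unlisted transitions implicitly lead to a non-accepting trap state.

start=s0 accept=s0,s1 s0-a->s1 s0-b->s0 s1-a->s2 s1-b->s0 s2-a->s2 s2-b->s2

This is the complement of 'contains `aa`'. Use the same substring-matching states — s0 through s2 holding how much of `aa` has just been matched — but flip the accepting set: everything except the trap s2 accepts.
3 states suffice.
        a   b  
>* s0   s1  s0 
 * s1   s2  s0 
   s2   s2  s2 
(> = start, * = accepting)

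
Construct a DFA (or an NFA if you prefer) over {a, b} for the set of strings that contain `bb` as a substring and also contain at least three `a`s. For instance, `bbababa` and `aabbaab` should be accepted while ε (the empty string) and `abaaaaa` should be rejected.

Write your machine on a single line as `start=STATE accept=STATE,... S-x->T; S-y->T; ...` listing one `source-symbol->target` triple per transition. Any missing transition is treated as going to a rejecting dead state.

start=S0; accept=S11; S0-a->S1; S0-b->S2; S1-a->S3; S1-b->S4; S2-a->S1; S2-b->S5; S3-a->S6; S3-b->S7; S4-a->S3; S4-b->S8; S5-a->S8; S5-b->S5; S6-a->S6; S6-b->S9; S7-a->S6; S7-b->S10; S8-a->S10; S8-b->S8; S9-a->S6; S9-b->S11; S10-a->S11; S10-b->S10; S11-a->S11; S11-b->S11

Handle the two conditions separately and then intersect. The first has 3 states tracking whether and how much of `bb` has been seen; the second has 5 states tracking the count of `a`s, saturating at 4. A product state is a pair (one from each), accepting exactly when both do. Minimizing collapses redundant product states.
12 states suffice.
          a    b  
>  S0     S1   S2 
   S1     S3   S4 
   S2     S1   S5 
   S3     S6   S7 
   S4     S3   S8 
   S5     S8   S5 
   S6     S6   S9 
   S7     S6  S10 
   S8    S10   S8 
   S9     S6  S11 
   S10   S11  S10 
 * S11   S11  S11 
(> = start, * = accepting)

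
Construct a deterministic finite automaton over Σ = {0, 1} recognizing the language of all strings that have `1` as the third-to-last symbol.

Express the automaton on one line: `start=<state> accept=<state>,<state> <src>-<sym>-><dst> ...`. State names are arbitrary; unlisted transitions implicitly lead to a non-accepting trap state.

A DFA must remember the last 3 symbols (since which symbol is third-to-last isn't known until the input ends). Use one state per possible window of the last ≤3 symbols; accept from those whose window starts with `1`.
With 15 states:
          0    1  
>  q0     q1   q2 
   q1     q3   q4 
   q2     q5   q6 
   q3     q7   q8 
   q4     q9  q10 
   q5    q11  q12 
   q6    q13  q14 
   q7     q7   q8 
   q8     q9  q10 
   q9    q11  q12 
   q10   q13  q14 
 * q11    q7   q8 
 * q12    q9  q10 
 * q13   q11  q12 
 * q14   q13  q14 
(> = start, * = accepting)

start=q0 accept=q11,q12,q13,q14 q0-0->q1 q0-1->q2 q1-0->q3 q1-1->q4 q2-0->q5 q2-1->q6 q3-0->q7 q3-1->q8 q4-0->q9 q4-1->q10 q5-0->q11 q5-1->q12 q6-0->q13 q6-1->q14 q7-0->q7 q7-1->q8 q8-0->q9 q8-1->q10 q9-0->q11 q9-1->q12 q10-0->q13 q10-1->q14 q11-0->q7 q11-1->q8 q12-0->q9 q12-1->q10 q13-0->q11 q13-1->q12 q14-0->q13 q14-1->q14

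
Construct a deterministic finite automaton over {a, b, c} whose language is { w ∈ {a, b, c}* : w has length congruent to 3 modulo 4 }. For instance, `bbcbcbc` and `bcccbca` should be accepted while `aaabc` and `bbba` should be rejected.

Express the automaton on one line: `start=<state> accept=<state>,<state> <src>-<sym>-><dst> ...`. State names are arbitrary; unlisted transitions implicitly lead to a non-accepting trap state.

Only the length mod 4 matters, so use a 4-cycle: from any state, every input symbol moves to the next state, wrapping s3 back to s0. Mark s3 accepting.
4 states suffice.
        a   b   c  
>  s0   s1  s1  s1 
   s1   s2  s2  s2 
   s2   s3  s3  s3 
 * s3   s0  s0  s0 
(> = start, * = accepting)

start=s0 accept=s3 s0-a->s1 s0-b->s1 s0-c->s1 s1-a->s2 s1-b->s2 s1-c->s2 s2-a->s3 s2-b->s3 s2-c->s3 s3-a->s0 s3-b->s0 s3-c->s0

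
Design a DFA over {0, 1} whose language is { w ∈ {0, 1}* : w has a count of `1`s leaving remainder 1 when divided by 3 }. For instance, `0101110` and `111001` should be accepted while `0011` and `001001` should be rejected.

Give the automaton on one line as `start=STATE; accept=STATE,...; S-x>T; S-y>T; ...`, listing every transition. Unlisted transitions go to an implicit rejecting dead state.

Keep the running count of `1`s modulo 3: each `1` advances along the cycle S0 → S1 → S2 → S0 while other symbols loop. Accept at S1.
        0   1  
>  S0   S0  S1 
 * S1   S1  S2 
   S2   S2  S0 
(> = start, * = accepting)

start=S0; accept=S1; S0-0>S0; S0-1>S1; S1-0>S1; S1-1>S2; S2-0>S2; S2-1>S0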